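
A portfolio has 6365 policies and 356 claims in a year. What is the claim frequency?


frequency = claims / policies
= 356 / 6365
= 0.0559


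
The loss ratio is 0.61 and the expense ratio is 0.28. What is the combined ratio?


Combined ratio = loss ratio + expense ratio
= 0.61 + 0.28
= 0.89


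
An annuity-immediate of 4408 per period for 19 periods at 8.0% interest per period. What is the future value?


FV = PMT * ((1+i)^n - 1) / i
= 4408 * ((1.08)^19 - 1) / 0.08
= 4408 * (4.315701 - 1) / 0.08
= 182695.1284


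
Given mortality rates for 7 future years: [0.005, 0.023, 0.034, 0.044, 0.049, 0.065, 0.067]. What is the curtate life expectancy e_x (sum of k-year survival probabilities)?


e_x = sum_{k=1}^{n} k_p_x
k_p_x values:
  1_p_x = 0.995
  2_p_x = 0.972115
  3_p_x = 0.939063
  4_p_x = 0.897744
  5_p_x = 0.853755
  6_p_x = 0.798261
  7_p_x = 0.744777
e_x = 6.2007


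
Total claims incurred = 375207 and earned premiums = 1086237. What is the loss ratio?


Loss ratio = claims / premiums
= 375207 / 1086237
= 0.3454


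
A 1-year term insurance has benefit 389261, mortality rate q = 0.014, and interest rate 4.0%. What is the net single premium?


NSP = benefit * q * v
v = 1/(1+i) = 0.961538
NSP = 389261 * 0.014 * 0.961538
= 5240.0519


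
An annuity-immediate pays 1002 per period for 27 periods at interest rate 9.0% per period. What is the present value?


PV = PMT * (1 - (1+i)^(-n)) / i
= 1002 * (1 - (1+0.09)^(-27)) / 0.09
= 1002 * (1 - 0.097608) / 0.09
= 1002 * 10.02658
= 10046.6331


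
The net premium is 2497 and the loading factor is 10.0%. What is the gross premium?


Gross = net * (1 + loading)
= 2497 * (1 + 0.1)
= 2497 * 1.1
= 2746.7


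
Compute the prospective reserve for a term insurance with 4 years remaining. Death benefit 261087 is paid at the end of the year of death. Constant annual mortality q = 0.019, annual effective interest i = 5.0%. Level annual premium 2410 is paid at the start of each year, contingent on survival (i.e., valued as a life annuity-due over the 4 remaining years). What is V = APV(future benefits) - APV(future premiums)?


v = 1/(1+i) = 0.952381
APV(future benefits) per unit = sum_{k=0}^{3} k_p_x * q * v^(k+1) = 0.065554
APV(future benefits) = 261087 * 0.065554 = 17115.2165
Life annuity-due factor ä_{x:4} = sum_{k=0}^{3} k_p_x * v^k = 3.622704
APV(future premiums) = 2410 * 3.622704 = 8730.7166
V = 17115.2165 - 8730.7166
= 8384.4999


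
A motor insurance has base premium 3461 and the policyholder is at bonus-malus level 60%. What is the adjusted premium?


adjusted = base * BM_level / 100
= 3461 * 60 / 100
= 3461 * 0.6
= 2076.6


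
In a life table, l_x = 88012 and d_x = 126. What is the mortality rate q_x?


q_x = d_x / l_x
= 126 / 88012
= 0.0014


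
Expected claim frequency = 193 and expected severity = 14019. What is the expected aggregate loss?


E[S] = E[N] * E[X]
= 193 * 14019
= 2.7057e+06


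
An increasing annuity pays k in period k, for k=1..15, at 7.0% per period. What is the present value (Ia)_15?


(Ia)_n = sum_{k=1}^{n} k * v^k, v = 1/(1+i)
v = 0.934579
Sum computed term by term:
(Ia)_15 = 61.554


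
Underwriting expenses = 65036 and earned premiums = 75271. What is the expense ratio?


Expense ratio = expenses / premiums
= 65036 / 75271
= 0.864


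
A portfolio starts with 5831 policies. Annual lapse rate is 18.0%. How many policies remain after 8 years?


remaining = initial * (1 - lapse)^years
= 5831 * (1 - 0.18)^8
= 5831 * 0.204414
= 1191.9385


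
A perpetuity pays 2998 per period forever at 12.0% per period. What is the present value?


PV = PMT / i
= 2998 / 0.12
= 24983.3333


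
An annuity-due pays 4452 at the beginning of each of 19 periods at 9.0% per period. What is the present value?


PV_due = PMT * (1-(1+i)^(-n))/i * (1+i)
PV_immediate = 39845.911
PV_due = 39845.911 * 1.09
= 43432.043


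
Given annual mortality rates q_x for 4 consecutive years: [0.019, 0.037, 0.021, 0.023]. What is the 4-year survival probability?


p_k = 1 - q_k for each year
Survival = product of (1 - q_k)
= 0.981 * 0.963 * 0.979 * 0.977
= 0.9036


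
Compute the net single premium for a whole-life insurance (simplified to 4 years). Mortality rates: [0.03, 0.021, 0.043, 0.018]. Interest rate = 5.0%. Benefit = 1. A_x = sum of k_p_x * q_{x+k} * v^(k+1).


v = 0.952381
Year 0: k_p_x=1.0, q=0.03, term=0.028571
Year 1: k_p_x=0.97, q=0.021, term=0.018476
Year 2: k_p_x=0.94963, q=0.043, term=0.035274
Year 3: k_p_x=0.908796, q=0.018, term=0.013458
A_x = 0.0958


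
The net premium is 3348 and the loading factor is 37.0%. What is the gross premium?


Gross = net * (1 + loading)
= 3348 * (1 + 0.37)
= 3348 * 1.37
= 4586.76


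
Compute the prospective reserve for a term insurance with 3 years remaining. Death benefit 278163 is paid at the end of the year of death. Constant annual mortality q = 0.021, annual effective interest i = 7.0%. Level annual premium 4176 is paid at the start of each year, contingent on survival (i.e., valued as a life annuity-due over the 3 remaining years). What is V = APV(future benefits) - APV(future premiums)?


v = 1/(1+i) = 0.934579
APV(future benefits) per unit = sum_{k=0}^{2} k_p_x * q * v^(k+1) = 0.054013
APV(future benefits) = 278163 * 0.054013 = 15024.428
Life annuity-due factor ä_{x:3} = sum_{k=0}^{2} k_p_x * v^k = 2.752093
APV(future premiums) = 4176 * 2.752093 = 11492.7394
V = 15024.428 - 11492.7394
= 3531.6886


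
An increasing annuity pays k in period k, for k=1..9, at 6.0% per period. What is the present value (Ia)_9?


(Ia)_n = sum_{k=1}^{n} k * v^k, v = 1/(1+i)
v = 0.943396
Sum computed term by term:
(Ia)_9 = 31.3785


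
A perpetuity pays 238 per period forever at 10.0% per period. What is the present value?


PV = PMT / i
= 238 / 0.1
= 2380.0


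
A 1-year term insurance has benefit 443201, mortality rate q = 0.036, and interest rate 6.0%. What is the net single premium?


NSP = benefit * q * v
v = 1/(1+i) = 0.943396
NSP = 443201 * 0.036 * 0.943396
= 15052.1094


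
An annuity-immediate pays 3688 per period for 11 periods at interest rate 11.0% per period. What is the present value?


PV = PMT * (1 - (1+i)^(-n)) / i
= 3688 * (1 - (1+0.11)^(-11)) / 0.11
= 3688 * (1 - 0.317283) / 0.11
= 3688 * 6.206515
= 22889.6285


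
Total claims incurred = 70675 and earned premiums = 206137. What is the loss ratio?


Loss ratio = claims / premiums
= 70675 / 206137
= 0.3429


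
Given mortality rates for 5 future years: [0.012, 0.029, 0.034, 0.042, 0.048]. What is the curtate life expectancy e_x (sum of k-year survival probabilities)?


e_x = sum_{k=1}^{n} k_p_x
k_p_x values:
  1_p_x = 0.988
  2_p_x = 0.959348
  3_p_x = 0.92673
  4_p_x = 0.887808
  5_p_x = 0.845193
e_x = 4.6071


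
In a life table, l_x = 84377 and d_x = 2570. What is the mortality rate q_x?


q_x = d_x / l_x
= 2570 / 84377
= 0.0305


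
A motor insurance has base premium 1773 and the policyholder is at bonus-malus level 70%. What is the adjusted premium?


adjusted = base * BM_level / 100
= 1773 * 70 / 100
= 1773 * 0.7
= 1241.1


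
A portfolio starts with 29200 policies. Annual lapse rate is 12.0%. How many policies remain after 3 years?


remaining = initial * (1 - lapse)^years
= 29200 * (1 - 0.12)^3
= 29200 * 0.681472
= 19898.9824


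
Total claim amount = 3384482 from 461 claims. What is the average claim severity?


severity = total / number
= 3384482 / 461
= 7341.6095


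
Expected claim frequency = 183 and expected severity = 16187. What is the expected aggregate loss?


E[S] = E[N] * E[X]
= 183 * 16187
= 2.9622e+06


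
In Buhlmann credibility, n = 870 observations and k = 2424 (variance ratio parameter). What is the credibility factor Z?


Z = n / (n + k)
= 870 / (870 + 2424)
= 870 / 3294
= 0.2641


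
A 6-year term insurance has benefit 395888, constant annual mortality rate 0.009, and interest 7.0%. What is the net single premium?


NSP = benefit * sum_{k=0}^{n-1} k_p_x * q * v^(k+1)
With constant q=0.009, v=0.934579
Sum = 0.04202
NSP = 395888 * 0.04202
= 16635.1271


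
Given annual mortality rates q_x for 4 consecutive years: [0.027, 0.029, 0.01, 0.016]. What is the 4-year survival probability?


p_k = 1 - q_k for each year
Survival = product of (1 - q_k)
= 0.973 * 0.971 * 0.99 * 0.984
= 0.9204


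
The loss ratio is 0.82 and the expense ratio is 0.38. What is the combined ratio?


Combined ratio = loss ratio + expense ratio
= 0.82 + 0.38
= 1.2


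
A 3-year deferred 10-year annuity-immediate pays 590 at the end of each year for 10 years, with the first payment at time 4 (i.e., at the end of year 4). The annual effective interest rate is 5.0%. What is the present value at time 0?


PV at time 3 of the 10-year annuity-immediate:
a_n = 590 * (1-(1+0.05)^(-10))/0.05 = 4555.8236
Discount back 3 years to time 0:
PV = 4555.8236 * (1+0.05)^(-3)
= 4555.8236 * 0.863838
= 3935.4917


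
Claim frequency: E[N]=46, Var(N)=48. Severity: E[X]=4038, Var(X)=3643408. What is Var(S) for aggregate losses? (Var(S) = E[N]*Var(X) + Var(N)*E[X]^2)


Var(S) = E[N]*Var(X) + Var(N)*E[X]^2
= 46*3643408 + 48*4038^2
= 167596768 + 782661312
= 9.5026e+08


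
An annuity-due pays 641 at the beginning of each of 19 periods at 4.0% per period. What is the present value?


PV_due = PMT * (1-(1+i)^(-n))/i * (1+i)
PV_immediate = 8418.8552
PV_due = 8418.8552 * 1.04
= 8755.6094


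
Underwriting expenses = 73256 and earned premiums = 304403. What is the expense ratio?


Expense ratio = expenses / premiums
= 73256 / 304403
= 0.2407


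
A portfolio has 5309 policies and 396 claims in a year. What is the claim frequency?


frequency = claims / policies
= 396 / 5309
= 0.0746


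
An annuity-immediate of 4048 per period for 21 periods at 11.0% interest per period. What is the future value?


FV = PMT * ((1+i)^n - 1) / i
= 4048 * ((1.11)^21 - 1) / 0.11
= 4048 * (8.949166 - 1) / 0.11
= 292529.3016


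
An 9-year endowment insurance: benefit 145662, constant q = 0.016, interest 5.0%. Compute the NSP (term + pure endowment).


Term component = 15625.2281
Pure endowment = 9_p_x * v^9 * benefit = 0.86488 * 0.644609 * 145662 = 81207.9342
NSP = 96833.1623


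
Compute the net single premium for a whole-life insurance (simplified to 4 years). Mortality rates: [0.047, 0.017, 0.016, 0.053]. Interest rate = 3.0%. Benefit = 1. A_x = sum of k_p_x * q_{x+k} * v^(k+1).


v = 0.970874
Year 0: k_p_x=1.0, q=0.047, term=0.045631
Year 1: k_p_x=0.953, q=0.017, term=0.015271
Year 2: k_p_x=0.936799, q=0.016, term=0.013717
Year 3: k_p_x=0.92181, q=0.053, term=0.043408
A_x = 0.118


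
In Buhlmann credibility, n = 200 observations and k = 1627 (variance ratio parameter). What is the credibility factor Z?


Z = n / (n + k)
= 200 / (200 + 1627)
= 200 / 1827
= 0.1095


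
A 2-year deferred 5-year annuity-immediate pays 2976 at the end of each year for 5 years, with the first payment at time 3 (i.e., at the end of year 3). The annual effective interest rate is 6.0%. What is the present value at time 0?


PV at time 2 of the 5-year annuity-immediate:
a_n = 2976 * (1-(1+0.06)^(-5))/0.06 = 12535.9946
Discount back 2 years to time 0:
PV = 12535.9946 * (1+0.06)^(-2)
= 12535.9946 * 0.889996
= 11156.9906


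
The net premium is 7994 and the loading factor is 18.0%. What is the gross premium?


Gross = net * (1 + loading)
= 7994 * (1 + 0.18)
= 7994 * 1.18
= 9432.92


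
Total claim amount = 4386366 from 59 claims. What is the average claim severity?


severity = total / number
= 4386366 / 59
= 74345.1864


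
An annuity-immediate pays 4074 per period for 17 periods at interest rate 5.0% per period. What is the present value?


PV = PMT * (1 - (1+i)^(-n)) / i
= 4074 * (1 - (1+0.05)^(-17)) / 0.05
= 4074 * (1 - 0.436297) / 0.05
= 4074 * 11.274066
= 45930.5459


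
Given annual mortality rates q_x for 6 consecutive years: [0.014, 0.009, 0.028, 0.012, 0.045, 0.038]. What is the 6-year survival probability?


p_k = 1 - q_k for each year
Survival = product of (1 - q_k)
= 0.986 * 0.991 * 0.972 * 0.988 * 0.955 * 0.962
= 0.8621


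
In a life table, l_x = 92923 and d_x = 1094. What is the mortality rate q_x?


q_x = d_x / l_x
= 1094 / 92923
= 0.0118


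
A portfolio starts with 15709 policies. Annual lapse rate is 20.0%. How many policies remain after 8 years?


remaining = initial * (1 - lapse)^years
= 15709 * (1 - 0.2)^8
= 15709 * 0.167772
= 2635.5329


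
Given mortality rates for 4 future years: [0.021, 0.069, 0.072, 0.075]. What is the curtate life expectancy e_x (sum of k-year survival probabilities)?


e_x = sum_{k=1}^{n} k_p_x
k_p_x values:
  1_p_x = 0.979
  2_p_x = 0.911449
  3_p_x = 0.845825
  4_p_x = 0.782388
e_x = 3.5187


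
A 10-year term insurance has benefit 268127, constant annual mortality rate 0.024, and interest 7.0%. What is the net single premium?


NSP = benefit * sum_{k=0}^{n-1} k_p_x * q * v^(k+1)
With constant q=0.024, v=0.934579
Sum = 0.15352
NSP = 268127 * 0.15352
= 41162.8796


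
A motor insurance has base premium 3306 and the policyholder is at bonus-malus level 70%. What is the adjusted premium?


adjusted = base * BM_level / 100
= 3306 * 70 / 100
= 3306 * 0.7
= 2314.2


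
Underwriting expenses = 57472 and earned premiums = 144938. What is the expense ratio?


Expense ratio = expenses / premiums
= 57472 / 144938
= 0.3965


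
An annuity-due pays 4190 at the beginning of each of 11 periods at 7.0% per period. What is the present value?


PV_due = PMT * (1-(1+i)^(-n))/i * (1+i)
PV_immediate = 31419.4455
PV_due = 31419.4455 * 1.07
= 33618.8067


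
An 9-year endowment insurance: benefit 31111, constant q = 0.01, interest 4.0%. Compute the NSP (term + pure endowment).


Term component = 2228.6359
Pure endowment = 9_p_x * v^9 * benefit = 0.913517 * 0.702587 * 31111 = 19967.8207
NSP = 22196.4566


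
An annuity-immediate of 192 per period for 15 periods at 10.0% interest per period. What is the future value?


FV = PMT * ((1+i)^n - 1) / i
= 192 * ((1.1)^15 - 1) / 0.1
= 192 * (4.177248 - 1) / 0.1
= 6100.3165


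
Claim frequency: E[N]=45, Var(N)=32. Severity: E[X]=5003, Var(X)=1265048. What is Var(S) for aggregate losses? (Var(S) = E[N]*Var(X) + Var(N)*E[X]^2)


Var(S) = E[N]*Var(X) + Var(N)*E[X]^2
= 45*1265048 + 32*5003^2
= 56927160 + 800960288
= 8.5789e+08


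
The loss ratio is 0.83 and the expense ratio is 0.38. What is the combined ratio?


Combined ratio = loss ratio + expense ratio
= 0.83 + 0.38
= 1.21


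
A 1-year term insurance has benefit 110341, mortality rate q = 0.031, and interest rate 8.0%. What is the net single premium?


NSP = benefit * q * v
v = 1/(1+i) = 0.925926
NSP = 110341 * 0.031 * 0.925926
= 3167.1954


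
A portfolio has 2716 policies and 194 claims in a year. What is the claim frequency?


frequency = claims / policies
= 194 / 2716
= 0.0714


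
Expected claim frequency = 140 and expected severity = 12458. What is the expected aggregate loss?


E[S] = E[N] * E[X]
= 140 * 12458
= 1.7441e+06


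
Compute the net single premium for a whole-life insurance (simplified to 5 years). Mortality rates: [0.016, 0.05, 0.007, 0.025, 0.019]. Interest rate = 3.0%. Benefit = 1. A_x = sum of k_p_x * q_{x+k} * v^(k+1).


v = 0.970874
Year 0: k_p_x=1.0, q=0.016, term=0.015534
Year 1: k_p_x=0.984, q=0.05, term=0.046376
Year 2: k_p_x=0.9348, q=0.007, term=0.005988
Year 3: k_p_x=0.928256, q=0.025, term=0.020619
Year 4: k_p_x=0.90505, q=0.019, term=0.014833
A_x = 0.1033


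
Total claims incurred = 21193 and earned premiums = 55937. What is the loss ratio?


Loss ratio = claims / premiums
= 21193 / 55937
= 0.3789


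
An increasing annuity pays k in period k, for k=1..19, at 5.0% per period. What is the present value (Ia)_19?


(Ia)_n = sum_{k=1}^{n} k * v^k, v = 1/(1+i)
v = 0.952381
Sum computed term by term:
(Ia)_19 = 103.4128


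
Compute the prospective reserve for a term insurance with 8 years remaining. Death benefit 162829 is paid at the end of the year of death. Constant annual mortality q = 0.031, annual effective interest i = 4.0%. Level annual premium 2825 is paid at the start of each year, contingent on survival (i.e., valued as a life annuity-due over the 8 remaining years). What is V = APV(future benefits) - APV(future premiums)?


v = 1/(1+i) = 0.961538
APV(future benefits) per unit = sum_{k=0}^{7} k_p_x * q * v^(k+1) = 0.188634
APV(future benefits) = 162829 * 0.188634 = 30715.0691
Life annuity-due factor ä_{x:8} = sum_{k=0}^{7} k_p_x * v^k = 6.328363
APV(future premiums) = 2825 * 6.328363 = 17877.6257
V = 30715.0691 - 17877.6257
= 12837.4435


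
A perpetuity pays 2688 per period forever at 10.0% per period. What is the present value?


PV = PMT / i
= 2688 / 0.1
= 26880.0


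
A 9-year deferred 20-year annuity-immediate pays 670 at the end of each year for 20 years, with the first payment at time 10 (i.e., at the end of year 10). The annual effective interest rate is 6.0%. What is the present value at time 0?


PV at time 9 of the 20-year annuity-immediate:
a_n = 670 * (1-(1+0.06)^(-20))/0.06 = 7684.8472
Discount back 9 years to time 0:
PV = 7684.8472 * (1+0.06)^(-9)
= 7684.8472 * 0.591898
= 4548.6493


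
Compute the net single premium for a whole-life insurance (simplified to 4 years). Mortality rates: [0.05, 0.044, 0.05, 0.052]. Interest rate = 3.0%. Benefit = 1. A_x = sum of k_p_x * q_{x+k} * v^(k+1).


v = 0.970874
Year 0: k_p_x=1.0, q=0.05, term=0.048544
Year 1: k_p_x=0.95, q=0.044, term=0.039401
Year 2: k_p_x=0.9082, q=0.05, term=0.041557
Year 3: k_p_x=0.86279, q=0.052, term=0.039862
A_x = 0.1694


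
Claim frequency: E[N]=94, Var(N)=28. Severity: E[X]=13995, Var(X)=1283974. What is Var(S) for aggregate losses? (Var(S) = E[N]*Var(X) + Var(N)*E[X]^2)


Var(S) = E[N]*Var(X) + Var(N)*E[X]^2
= 94*1283974 + 28*13995^2
= 120693556 + 5484080700
= 5.6048e+09


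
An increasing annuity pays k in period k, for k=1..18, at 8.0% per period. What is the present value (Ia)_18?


(Ia)_n = sum_{k=1}^{n} k * v^k, v = 1/(1+i)
v = 0.925926
Sum computed term by term:
(Ia)_18 = 70.2144


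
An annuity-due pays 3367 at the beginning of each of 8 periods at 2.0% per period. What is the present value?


PV_due = PMT * (1-(1+i)^(-n))/i * (1+i)
PV_immediate = 24664.896
PV_due = 24664.896 * 1.02
= 25158.1939


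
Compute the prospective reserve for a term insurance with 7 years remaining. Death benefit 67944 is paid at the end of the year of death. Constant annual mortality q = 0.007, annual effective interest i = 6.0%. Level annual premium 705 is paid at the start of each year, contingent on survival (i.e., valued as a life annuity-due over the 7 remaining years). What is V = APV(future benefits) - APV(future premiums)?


v = 1/(1+i) = 0.943396
APV(future benefits) per unit = sum_{k=0}^{6} k_p_x * q * v^(k+1) = 0.038328
APV(future benefits) = 67944 * 0.038328 = 2604.1616
Life annuity-due factor ä_{x:7} = sum_{k=0}^{6} k_p_x * v^k = 5.803963
APV(future premiums) = 705 * 5.803963 = 4091.794
V = 2604.1616 - 4091.794
= -1487.6324


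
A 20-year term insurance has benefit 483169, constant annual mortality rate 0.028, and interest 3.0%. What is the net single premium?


NSP = benefit * sum_{k=0}^{n-1} k_p_x * q * v^(k+1)
With constant q=0.028, v=0.970874
Sum = 0.331294
NSP = 483169 * 0.331294
= 160071.0512


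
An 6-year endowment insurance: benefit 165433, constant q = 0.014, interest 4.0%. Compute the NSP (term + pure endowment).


Term component = 11742.9185
Pure endowment = 6_p_x * v^6 * benefit = 0.918886 * 0.790315 * 165433 = 120138.8856
NSP = 131881.8042


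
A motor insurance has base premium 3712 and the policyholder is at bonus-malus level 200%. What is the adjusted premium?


adjusted = base * BM_level / 100
= 3712 * 200 / 100
= 3712 * 2.0
= 7424.0


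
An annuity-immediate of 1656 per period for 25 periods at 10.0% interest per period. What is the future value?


FV = PMT * ((1+i)^n - 1) / i
= 1656 * ((1.1)^25 - 1) / 0.1
= 1656 * (10.834706 - 1) / 0.1
= 162862.7304


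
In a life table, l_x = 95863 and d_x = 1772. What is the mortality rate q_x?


q_x = d_x / l_x
= 1772 / 95863
= 0.0185


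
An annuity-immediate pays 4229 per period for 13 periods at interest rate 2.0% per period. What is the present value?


PV = PMT * (1 - (1+i)^(-n)) / i
= 4229 * (1 - (1+0.02)^(-13)) / 0.02
= 4229 * (1 - 0.773033) / 0.02
= 4229 * 11.348374
= 47992.2726


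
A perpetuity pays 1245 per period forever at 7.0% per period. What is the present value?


PV = PMT / i
= 1245 / 0.07
= 17785.7143


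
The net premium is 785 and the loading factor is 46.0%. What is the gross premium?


Gross = net * (1 + loading)
= 785 * (1 + 0.46)
= 785 * 1.46
= 1146.1


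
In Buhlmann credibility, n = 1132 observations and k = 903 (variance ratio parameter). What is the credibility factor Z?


Z = n / (n + k)
= 1132 / (1132 + 903)
= 1132 / 2035
= 0.5563


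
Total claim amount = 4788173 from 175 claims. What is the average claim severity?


severity = total / number
= 4788173 / 175
= 27360.9886


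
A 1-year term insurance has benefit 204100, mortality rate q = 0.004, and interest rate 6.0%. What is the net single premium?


NSP = benefit * q * v
v = 1/(1+i) = 0.943396
NSP = 204100 * 0.004 * 0.943396
= 770.1887


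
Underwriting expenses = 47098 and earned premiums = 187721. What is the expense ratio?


Expense ratio = expenses / premiums
= 47098 / 187721
= 0.2509


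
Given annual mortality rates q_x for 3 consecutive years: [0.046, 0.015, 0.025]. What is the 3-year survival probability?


p_k = 1 - q_k for each year
Survival = product of (1 - q_k)
= 0.954 * 0.985 * 0.975
= 0.9162


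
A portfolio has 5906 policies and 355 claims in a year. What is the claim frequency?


frequency = claims / policies
= 355 / 5906
= 0.0601


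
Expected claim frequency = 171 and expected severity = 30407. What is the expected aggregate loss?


E[S] = E[N] * E[X]
= 171 * 30407
= 5.1996e+06


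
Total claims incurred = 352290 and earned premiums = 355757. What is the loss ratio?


Loss ratio = claims / premiums
= 352290 / 355757
= 0.9903


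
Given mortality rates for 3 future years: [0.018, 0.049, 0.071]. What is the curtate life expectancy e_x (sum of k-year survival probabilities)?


e_x = sum_{k=1}^{n} k_p_x
k_p_x values:
  1_p_x = 0.982
  2_p_x = 0.933882
  3_p_x = 0.867576
e_x = 2.7835


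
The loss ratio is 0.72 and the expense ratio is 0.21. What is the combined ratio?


Combined ratio = loss ratio + expense ratio
= 0.72 + 0.21
= 0.93


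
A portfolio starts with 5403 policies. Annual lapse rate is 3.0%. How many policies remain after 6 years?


remaining = initial * (1 - lapse)^years
= 5403 * (1 - 0.03)^6
= 5403 * 0.832972
= 4500.5477


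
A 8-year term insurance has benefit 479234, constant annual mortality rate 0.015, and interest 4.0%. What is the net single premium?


NSP = benefit * sum_{k=0}^{n-1} k_p_x * q * v^(k+1)
With constant q=0.015, v=0.961538
Sum = 0.096143
NSP = 479234 * 0.096143
= 46075.0572


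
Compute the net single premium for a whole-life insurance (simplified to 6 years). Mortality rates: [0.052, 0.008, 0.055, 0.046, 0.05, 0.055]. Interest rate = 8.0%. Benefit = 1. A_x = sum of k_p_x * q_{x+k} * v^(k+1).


v = 0.925926
Year 0: k_p_x=1.0, q=0.052, term=0.048148
Year 1: k_p_x=0.948, q=0.008, term=0.006502
Year 2: k_p_x=0.940416, q=0.055, term=0.041059
Year 3: k_p_x=0.888693, q=0.046, term=0.030048
Year 4: k_p_x=0.847813, q=0.05, term=0.02885
Year 5: k_p_x=0.805423, q=0.055, term=0.027915
A_x = 0.1825


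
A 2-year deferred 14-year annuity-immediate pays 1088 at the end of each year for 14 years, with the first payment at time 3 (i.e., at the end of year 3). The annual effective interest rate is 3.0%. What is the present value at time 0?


PV at time 2 of the 14-year annuity-immediate:
a_n = 1088 * (1-(1+0.03)^(-14))/0.03 = 12290.1276
Discount back 2 years to time 0:
PV = 12290.1276 * (1+0.03)^(-2)
= 12290.1276 * 0.942596
= 11584.624


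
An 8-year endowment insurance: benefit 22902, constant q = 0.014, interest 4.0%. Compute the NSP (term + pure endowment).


Term component = 2061.8008
Pure endowment = 8_p_x * v^8 * benefit = 0.893337 * 0.73069 * 22902 = 14949.3399
NSP = 17011.1406


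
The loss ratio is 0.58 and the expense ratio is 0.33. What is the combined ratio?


Combined ratio = loss ratio + expense ratio
= 0.58 + 0.33
= 0.91


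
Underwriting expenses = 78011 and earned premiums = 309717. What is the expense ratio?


Expense ratio = expenses / premiums
= 78011 / 309717
= 0.2519


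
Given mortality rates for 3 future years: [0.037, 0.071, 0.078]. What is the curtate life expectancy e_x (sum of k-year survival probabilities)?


e_x = sum_{k=1}^{n} k_p_x
k_p_x values:
  1_p_x = 0.963
  2_p_x = 0.894627
  3_p_x = 0.824846
e_x = 2.6825


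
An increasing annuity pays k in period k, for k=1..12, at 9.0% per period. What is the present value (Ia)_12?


(Ia)_n = sum_{k=1}^{n} k * v^k, v = 1/(1+i)
v = 0.917431
Sum computed term by term:
(Ia)_12 = 39.3197


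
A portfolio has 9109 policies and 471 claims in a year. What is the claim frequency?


frequency = claims / policies
= 471 / 9109
= 0.0517


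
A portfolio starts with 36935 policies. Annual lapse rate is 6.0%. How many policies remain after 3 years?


remaining = initial * (1 - lapse)^years
= 36935 * (1 - 0.06)^3
= 36935 * 0.830584
= 30677.62


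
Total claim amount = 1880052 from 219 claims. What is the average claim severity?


severity = total / number
= 1880052 / 219
= 8584.7123


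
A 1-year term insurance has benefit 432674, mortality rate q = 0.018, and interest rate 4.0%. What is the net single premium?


NSP = benefit * q * v
v = 1/(1+i) = 0.961538
NSP = 432674 * 0.018 * 0.961538
= 7488.5885


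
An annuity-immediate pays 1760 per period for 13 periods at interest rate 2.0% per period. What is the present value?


PV = PMT * (1 - (1+i)^(-n)) / i
= 1760 * (1 - (1+0.02)^(-13)) / 0.02
= 1760 * (1 - 0.773033) / 0.02
= 1760 * 11.348374
= 19973.1378


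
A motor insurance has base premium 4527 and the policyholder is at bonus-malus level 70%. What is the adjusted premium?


adjusted = base * BM_level / 100
= 4527 * 70 / 100
= 4527 * 0.7
= 3168.9


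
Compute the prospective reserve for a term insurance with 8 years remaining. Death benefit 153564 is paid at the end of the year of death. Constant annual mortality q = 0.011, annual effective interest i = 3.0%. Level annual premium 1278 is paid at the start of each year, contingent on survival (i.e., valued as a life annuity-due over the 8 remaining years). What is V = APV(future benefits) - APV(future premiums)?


v = 1/(1+i) = 0.970874
APV(future benefits) per unit = sum_{k=0}^{7} k_p_x * q * v^(k+1) = 0.074436
APV(future benefits) = 153564 * 0.074436 = 11430.6497
Life annuity-due factor ä_{x:8} = sum_{k=0}^{7} k_p_x * v^k = 6.969892
APV(future premiums) = 1278 * 6.969892 = 8907.5218
V = 11430.6497 - 8907.5218
= 2523.1279


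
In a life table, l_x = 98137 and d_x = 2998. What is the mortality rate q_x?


q_x = d_x / l_x
= 2998 / 98137
= 0.0305


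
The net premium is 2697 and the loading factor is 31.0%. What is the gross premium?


Gross = net * (1 + loading)
= 2697 * (1 + 0.31)
= 2697 * 1.31
= 3533.07


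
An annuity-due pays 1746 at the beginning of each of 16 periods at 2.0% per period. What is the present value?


PV_due = PMT * (1-(1+i)^(-n))/i * (1+i)
PV_immediate = 23706.6805
PV_due = 23706.6805 * 1.02
= 24180.8141


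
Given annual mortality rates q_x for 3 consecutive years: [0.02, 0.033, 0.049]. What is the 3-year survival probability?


p_k = 1 - q_k for each year
Survival = product of (1 - q_k)
= 0.98 * 0.967 * 0.951
= 0.9012


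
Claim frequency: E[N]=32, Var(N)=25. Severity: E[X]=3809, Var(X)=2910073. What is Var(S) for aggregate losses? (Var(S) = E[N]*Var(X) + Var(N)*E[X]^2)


Var(S) = E[N]*Var(X) + Var(N)*E[X]^2
= 32*2910073 + 25*3809^2
= 93122336 + 362712025
= 4.5583e+08


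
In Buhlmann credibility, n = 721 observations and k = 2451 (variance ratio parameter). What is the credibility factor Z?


Z = n / (n + k)
= 721 / (721 + 2451)
= 721 / 3172
= 0.2273


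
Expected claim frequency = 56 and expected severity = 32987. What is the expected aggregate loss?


E[S] = E[N] * E[X]
= 56 * 32987
= 1.8473e+06


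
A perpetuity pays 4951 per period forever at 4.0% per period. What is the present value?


PV = PMT / i
= 4951 / 0.04
= 123775.0


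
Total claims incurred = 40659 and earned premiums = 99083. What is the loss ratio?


Loss ratio = claims / premiums
= 40659 / 99083
= 0.4104


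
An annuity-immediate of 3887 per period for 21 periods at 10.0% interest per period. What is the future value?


FV = PMT * ((1+i)^n - 1) / i
= 3887 * ((1.1)^21 - 1) / 0.1
= 3887 * (7.40025 - 1) / 0.1
= 248777.7153


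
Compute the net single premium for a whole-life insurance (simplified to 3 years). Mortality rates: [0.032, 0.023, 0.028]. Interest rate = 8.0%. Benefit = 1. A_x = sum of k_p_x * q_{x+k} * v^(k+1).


v = 0.925926
Year 0: k_p_x=1.0, q=0.032, term=0.02963
Year 1: k_p_x=0.968, q=0.023, term=0.019088
Year 2: k_p_x=0.945736, q=0.028, term=0.021021
A_x = 0.0697


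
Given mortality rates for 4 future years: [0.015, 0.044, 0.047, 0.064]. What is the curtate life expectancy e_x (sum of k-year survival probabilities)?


e_x = sum_{k=1}^{n} k_p_x
k_p_x values:
  1_p_x = 0.985
  2_p_x = 0.94166
  3_p_x = 0.897402
  4_p_x = 0.839968
e_x = 3.664


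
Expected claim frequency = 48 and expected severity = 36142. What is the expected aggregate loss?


E[S] = E[N] * E[X]
= 48 * 36142
= 1.7348e+06


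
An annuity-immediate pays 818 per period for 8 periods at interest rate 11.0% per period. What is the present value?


PV = PMT * (1 - (1+i)^(-n)) / i
= 818 * (1 - (1+0.11)^(-8)) / 0.11
= 818 * (1 - 0.433926) / 0.11
= 818 * 5.146123
= 4209.5284


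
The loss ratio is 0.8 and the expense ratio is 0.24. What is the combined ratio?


Combined ratio = loss ratio + expense ratio
= 0.8 + 0.24
= 1.04


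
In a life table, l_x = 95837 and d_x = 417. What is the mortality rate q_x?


q_x = d_x / l_x
= 417 / 95837
= 0.0044


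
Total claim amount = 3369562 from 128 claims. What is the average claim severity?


severity = total / number
= 3369562 / 128
= 26324.7031


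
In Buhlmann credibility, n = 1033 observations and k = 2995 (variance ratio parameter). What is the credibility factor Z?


Z = n / (n + k)
= 1033 / (1033 + 2995)
= 1033 / 4028
= 0.2565


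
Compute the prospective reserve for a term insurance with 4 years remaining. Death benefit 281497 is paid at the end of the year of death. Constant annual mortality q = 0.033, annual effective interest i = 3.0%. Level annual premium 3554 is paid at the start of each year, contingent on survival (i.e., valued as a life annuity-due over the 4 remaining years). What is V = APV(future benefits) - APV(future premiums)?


v = 1/(1+i) = 0.970874
APV(future benefits) per unit = sum_{k=0}^{3} k_p_x * q * v^(k+1) = 0.11687
APV(future benefits) = 281497 * 0.11687 = 32898.4184
Life annuity-due factor ä_{x:4} = sum_{k=0}^{3} k_p_x * v^k = 3.647746
APV(future premiums) = 3554 * 3.647746 = 12964.0876
V = 32898.4184 - 12964.0876
= 19934.3308


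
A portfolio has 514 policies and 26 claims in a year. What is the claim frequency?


frequency = claims / policies
= 26 / 514
= 0.0506


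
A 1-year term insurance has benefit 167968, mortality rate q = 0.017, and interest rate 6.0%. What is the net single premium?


NSP = benefit * q * v
v = 1/(1+i) = 0.943396
NSP = 167968 * 0.017 * 0.943396
= 2693.8264


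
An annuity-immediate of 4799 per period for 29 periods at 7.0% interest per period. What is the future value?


FV = PMT * ((1+i)^n - 1) / i
= 4799 * ((1.07)^29 - 1) / 0.07
= 4799 * (7.114257 - 1) / 0.07
= 419175.994


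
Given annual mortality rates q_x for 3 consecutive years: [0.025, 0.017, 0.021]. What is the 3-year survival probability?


p_k = 1 - q_k for each year
Survival = product of (1 - q_k)
= 0.975 * 0.983 * 0.979
= 0.9383


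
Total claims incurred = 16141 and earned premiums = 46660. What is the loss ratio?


Loss ratio = claims / premiums
= 16141 / 46660
= 0.3459


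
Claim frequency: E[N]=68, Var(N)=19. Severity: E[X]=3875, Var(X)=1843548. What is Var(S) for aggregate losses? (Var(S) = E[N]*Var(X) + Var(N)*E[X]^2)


Var(S) = E[N]*Var(X) + Var(N)*E[X]^2
= 68*1843548 + 19*3875^2
= 125361264 + 285296875
= 4.1066e+08


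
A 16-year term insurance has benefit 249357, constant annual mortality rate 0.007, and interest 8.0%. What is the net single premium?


NSP = benefit * sum_{k=0}^{n-1} k_p_x * q * v^(k+1)
With constant q=0.007, v=0.925926
Sum = 0.059471
NSP = 249357 * 0.059471
= 14829.5139


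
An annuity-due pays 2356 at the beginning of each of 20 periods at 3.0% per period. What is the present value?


PV_due = PMT * (1-(1+i)^(-n))/i * (1+i)
PV_immediate = 35051.3308
PV_due = 35051.3308 * 1.03
= 36102.8707


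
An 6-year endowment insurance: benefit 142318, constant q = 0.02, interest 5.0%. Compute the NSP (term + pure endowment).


Term component = 13783.3266
Pure endowment = 6_p_x * v^6 * benefit = 0.885842 * 0.746215 * 142318 = 94076.357
NSP = 107859.6836


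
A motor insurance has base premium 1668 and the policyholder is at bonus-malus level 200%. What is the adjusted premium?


adjusted = base * BM_level / 100
= 1668 * 200 / 100
= 1668 * 2.0
= 3336.0


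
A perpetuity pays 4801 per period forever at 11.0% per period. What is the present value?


PV = PMT / i
= 4801 / 0.11
= 43645.4545


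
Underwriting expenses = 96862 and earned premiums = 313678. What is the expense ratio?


Expense ratio = expenses / premiums
= 96862 / 313678
= 0.3088


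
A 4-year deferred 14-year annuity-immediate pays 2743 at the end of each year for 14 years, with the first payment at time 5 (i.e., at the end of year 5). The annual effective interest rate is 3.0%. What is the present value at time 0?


PV at time 4 of the 14-year annuity-immediate:
a_n = 2743 * (1-(1+0.03)^(-14))/0.03 = 30985.1286
Discount back 4 years to time 0:
PV = 30985.1286 * (1+0.03)^(-4)
= 30985.1286 * 0.888487
= 27529.8855


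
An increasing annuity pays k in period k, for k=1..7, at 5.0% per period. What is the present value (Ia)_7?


(Ia)_n = sum_{k=1}^{n} k * v^k, v = 1/(1+i)
v = 0.952381
Sum computed term by term:
(Ia)_7 = 22.0185


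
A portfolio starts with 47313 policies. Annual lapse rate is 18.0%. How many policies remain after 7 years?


remaining = initial * (1 - lapse)^years
= 47313 * (1 - 0.18)^7
= 47313 * 0.249285
= 11794.4435


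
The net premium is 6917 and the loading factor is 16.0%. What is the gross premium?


Gross = net * (1 + loading)
= 6917 * (1 + 0.16)
= 6917 * 1.16
= 8023.72


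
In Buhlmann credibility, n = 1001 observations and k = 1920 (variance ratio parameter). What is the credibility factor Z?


Z = n / (n + k)
= 1001 / (1001 + 1920)
= 1001 / 2921
= 0.3427


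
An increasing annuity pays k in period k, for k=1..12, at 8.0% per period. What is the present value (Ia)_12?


(Ia)_n = sum_{k=1}^{n} k * v^k, v = 1/(1+i)
v = 0.925926
Sum computed term by term:
(Ia)_12 = 42.17


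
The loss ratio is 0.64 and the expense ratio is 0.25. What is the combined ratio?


Combined ratio = loss ratio + expense ratio
= 0.64 + 0.25
= 0.89


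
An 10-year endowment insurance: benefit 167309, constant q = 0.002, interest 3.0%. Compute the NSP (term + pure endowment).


Term component = 2830.1859
Pure endowment = 10_p_x * v^10 * benefit = 0.980179 * 0.744094 * 167309 = 122026.0264
NSP = 124856.2122


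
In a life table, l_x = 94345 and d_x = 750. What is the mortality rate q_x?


q_x = d_x / l_x
= 750 / 94345
= 0.0079


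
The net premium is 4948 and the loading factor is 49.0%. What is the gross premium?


Gross = net * (1 + loading)
= 4948 * (1 + 0.49)
= 4948 * 1.49
= 7372.52


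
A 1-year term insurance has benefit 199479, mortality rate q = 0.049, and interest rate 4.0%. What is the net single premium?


NSP = benefit * q * v
v = 1/(1+i) = 0.961538
NSP = 199479 * 0.049 * 0.961538
= 9398.5298


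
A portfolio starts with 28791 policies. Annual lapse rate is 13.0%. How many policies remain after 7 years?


remaining = initial * (1 - lapse)^years
= 28791 * (1 - 0.13)^7
= 28791 * 0.377255
= 10861.5428


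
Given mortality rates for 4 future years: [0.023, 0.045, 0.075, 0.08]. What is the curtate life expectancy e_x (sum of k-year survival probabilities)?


e_x = sum_{k=1}^{n} k_p_x
k_p_x values:
  1_p_x = 0.977
  2_p_x = 0.933035
  3_p_x = 0.863057
  4_p_x = 0.794013
e_x = 3.5671


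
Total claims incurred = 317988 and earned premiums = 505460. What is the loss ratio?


Loss ratio = claims / premiums
= 317988 / 505460
= 0.6291


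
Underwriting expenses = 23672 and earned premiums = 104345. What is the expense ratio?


Expense ratio = expenses / premiums
= 23672 / 104345
= 0.2269


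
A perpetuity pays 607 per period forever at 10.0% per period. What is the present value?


PV = PMT / i
= 607 / 0.1
= 6070.0


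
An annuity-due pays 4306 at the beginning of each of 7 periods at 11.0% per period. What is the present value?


PV_due = PMT * (1-(1+i)^(-n))/i * (1+i)
PV_immediate = 20290.7171
PV_due = 20290.7171 * 1.11
= 22522.696


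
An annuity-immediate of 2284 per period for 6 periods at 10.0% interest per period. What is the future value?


FV = PMT * ((1+i)^n - 1) / i
= 2284 * ((1.1)^6 - 1) / 0.1
= 2284 * (1.771561 - 1) / 0.1
= 17622.4532


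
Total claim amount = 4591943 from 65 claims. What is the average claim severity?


severity = total / number
= 4591943 / 65
= 70645.2769


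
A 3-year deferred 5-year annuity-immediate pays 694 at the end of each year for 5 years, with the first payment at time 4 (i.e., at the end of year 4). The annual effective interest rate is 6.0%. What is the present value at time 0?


PV at time 3 of the 5-year annuity-immediate:
a_n = 694 * (1-(1+0.06)^(-5))/0.06 = 2923.3805
Discount back 3 years to time 0:
PV = 2923.3805 * (1+0.06)^(-3)
= 2923.3805 * 0.839619
= 2454.5266


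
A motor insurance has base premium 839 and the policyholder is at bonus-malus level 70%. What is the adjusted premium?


adjusted = base * BM_level / 100
= 839 * 70 / 100
= 839 * 0.7
= 587.3


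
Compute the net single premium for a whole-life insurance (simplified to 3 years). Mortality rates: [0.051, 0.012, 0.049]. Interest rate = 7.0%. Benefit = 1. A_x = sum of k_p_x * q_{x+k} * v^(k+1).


v = 0.934579
Year 0: k_p_x=1.0, q=0.051, term=0.047664
Year 1: k_p_x=0.949, q=0.012, term=0.009947
Year 2: k_p_x=0.937612, q=0.049, term=0.037503
A_x = 0.0951


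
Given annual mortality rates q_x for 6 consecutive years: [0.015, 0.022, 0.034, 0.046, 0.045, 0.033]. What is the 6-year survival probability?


p_k = 1 - q_k for each year
Survival = product of (1 - q_k)
= 0.985 * 0.978 * 0.966 * 0.954 * 0.955 * 0.967
= 0.8198


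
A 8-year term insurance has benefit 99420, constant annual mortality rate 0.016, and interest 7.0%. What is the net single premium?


NSP = benefit * sum_{k=0}^{n-1} k_p_x * q * v^(k+1)
With constant q=0.016, v=0.934579
Sum = 0.090874
NSP = 99420 * 0.090874
= 9034.6807


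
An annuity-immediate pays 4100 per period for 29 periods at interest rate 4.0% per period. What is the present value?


PV = PMT * (1 - (1+i)^(-n)) / i
= 4100 * (1 - (1+0.04)^(-29)) / 0.04
= 4100 * (1 - 0.320651) / 0.04
= 4100 * 16.983715
= 69633.23
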